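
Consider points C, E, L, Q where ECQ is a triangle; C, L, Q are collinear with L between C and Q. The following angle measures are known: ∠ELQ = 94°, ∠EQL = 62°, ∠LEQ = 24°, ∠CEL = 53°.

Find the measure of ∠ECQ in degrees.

∠ECQ = 41°

1. ∠CLE = 86°  [linear pair at L on CQ]
2. ∠ECL = 41°  [△ECL]
3. ∠ECQ = 41°  [L on ray CQ]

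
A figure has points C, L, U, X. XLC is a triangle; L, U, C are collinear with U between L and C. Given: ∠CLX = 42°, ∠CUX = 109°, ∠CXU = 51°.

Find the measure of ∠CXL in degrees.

∠CXL = 118°

1. ∠UCX = 20°  [△XUC]
2. ∠LCX = 20°  [U on ray CL]
3. ∠CXL = 118°  [△XLC]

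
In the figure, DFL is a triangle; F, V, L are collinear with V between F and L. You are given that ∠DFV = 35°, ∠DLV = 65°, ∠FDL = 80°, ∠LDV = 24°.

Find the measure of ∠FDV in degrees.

1. ∠DVL = 91°  [△DVL]
2. ∠DVF = 89°  [linear pair at V on FL]
3. ∠FDV = 56°  [△DFV]

∠FDV = 56°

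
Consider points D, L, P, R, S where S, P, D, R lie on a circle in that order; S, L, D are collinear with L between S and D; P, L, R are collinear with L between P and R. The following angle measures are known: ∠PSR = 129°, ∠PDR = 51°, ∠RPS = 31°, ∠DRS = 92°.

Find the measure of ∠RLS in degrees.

1. ∠PRS = 20°  [△SPR]
2. ∠RDS = 31°  [same arc SR]
3. ∠DSR = 57°  [△SDR]
4. ∠RLS = 103°  [△SLR]

∠RLS = 103°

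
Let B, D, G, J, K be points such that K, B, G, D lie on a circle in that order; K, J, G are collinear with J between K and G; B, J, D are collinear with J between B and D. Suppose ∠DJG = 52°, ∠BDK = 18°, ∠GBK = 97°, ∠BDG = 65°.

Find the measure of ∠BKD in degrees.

1. ∠BJK = 52°  [vertical angles at J]
2. ∠BGK = 18°  [same arc KB]
3. ∠BKG = 65°  [△KBG]
4. ∠DBK = 63°  [△KJB]
5. ∠BKD = 99°  [△KBD]

∠BKD = 99°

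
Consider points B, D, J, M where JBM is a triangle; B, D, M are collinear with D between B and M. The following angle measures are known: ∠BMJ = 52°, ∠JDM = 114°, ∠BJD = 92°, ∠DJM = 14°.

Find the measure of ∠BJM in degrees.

1. ∠BDJ = 66°  [linear pair at D on BM]
2. ∠DBJ = 22°  [△JBD]
3. ∠JBM = 22°  [D on ray BM]
4. ∠BJM = 106°  [△JBM]

∠BJM = 106°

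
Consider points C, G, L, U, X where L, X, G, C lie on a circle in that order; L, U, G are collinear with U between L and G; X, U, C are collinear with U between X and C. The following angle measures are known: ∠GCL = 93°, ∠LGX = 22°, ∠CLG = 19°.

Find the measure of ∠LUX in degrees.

∠LUX = 41°

1. ∠GXL = 87°  [cyclic LXGC, opposite ∠X+∠C]
2. ∠CGL = 68°  [△LGC]
3. ∠GLX = 71°  [△LXG]
4. ∠CXL = 68°  [same arc LC]
5. ∠LUX = 41°  [△LUX]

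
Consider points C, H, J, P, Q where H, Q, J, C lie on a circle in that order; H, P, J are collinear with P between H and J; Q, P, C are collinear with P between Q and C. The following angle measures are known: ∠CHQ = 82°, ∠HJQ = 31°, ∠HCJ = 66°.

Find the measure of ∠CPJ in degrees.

1. ∠HCQ = 31°  [same arc HQ]
2. ∠HQJ = 114°  [cyclic HQJC, opposite ∠Q+∠C]
3. ∠CQH = 67°  [△HQC]
4. ∠JHQ = 35°  [△HQJ]
5. ∠CJH = 67°  [same arc HC]
6. ∠JCQ = 35°  [same arc QJ]
7. ∠CPJ = 78°  [△JPC]

∠CPJ = 78°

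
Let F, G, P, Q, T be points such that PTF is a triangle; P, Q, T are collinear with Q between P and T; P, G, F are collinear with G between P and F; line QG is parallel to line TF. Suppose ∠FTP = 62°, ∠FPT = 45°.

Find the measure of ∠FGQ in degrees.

∠FGQ = 107°

1. ∠PFT = 73°  [△PTF]
2. ∠PGQ = 73°  [QG∥TF, corresponding at G]
3. ∠FGQ = 107°  [linear pair at G on PF]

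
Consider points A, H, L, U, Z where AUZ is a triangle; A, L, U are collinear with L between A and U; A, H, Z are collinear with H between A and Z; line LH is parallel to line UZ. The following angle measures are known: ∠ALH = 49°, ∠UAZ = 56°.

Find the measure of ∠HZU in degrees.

∠HZU = 75°

1. ∠AUZ = 49°  [LH∥UZ, corresponding at L]
2. ∠AZU = 75°  [△AUZ]
3. ∠HZU = 75°  [H on ray ZA]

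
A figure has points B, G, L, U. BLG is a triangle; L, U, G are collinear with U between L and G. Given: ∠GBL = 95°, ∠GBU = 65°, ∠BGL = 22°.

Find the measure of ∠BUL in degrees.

∠BUL = 87°

1. ∠BGU = 22°  [U on ray GL]
2. ∠BUG = 93°  [△BUG]
3. ∠BUL = 87°  [linear pair at U on LG]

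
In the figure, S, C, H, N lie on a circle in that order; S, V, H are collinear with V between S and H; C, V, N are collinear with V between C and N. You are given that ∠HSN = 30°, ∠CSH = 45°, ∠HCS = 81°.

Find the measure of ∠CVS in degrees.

1. ∠HCN = 30°  [same arc HN]
2. ∠CHS = 54°  [△SCH]
3. ∠CVH = 96°  [△CVH]
4. ∠CVS = 84°  [linear pair at V on SH]

∠CVS = 84°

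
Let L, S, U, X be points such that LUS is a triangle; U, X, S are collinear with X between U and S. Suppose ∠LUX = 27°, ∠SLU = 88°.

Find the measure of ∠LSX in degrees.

1. ∠LUS = 27°  [X on ray US]
2. ∠LSU = 65°  [△LUS]
3. ∠LSX = 65°  [X on ray SU]

∠LSX = 65°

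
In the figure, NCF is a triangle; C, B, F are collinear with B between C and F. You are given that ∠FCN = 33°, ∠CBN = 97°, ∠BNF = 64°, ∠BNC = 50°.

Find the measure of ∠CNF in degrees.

∠CNF = 114°

1. ∠FBN = 83°  [linear pair at B on CF]
2. ∠BFN = 33°  [△NBF]
3. ∠CFN = 33°  [B on ray FC]
4. ∠CNF = 114°  [△NCF]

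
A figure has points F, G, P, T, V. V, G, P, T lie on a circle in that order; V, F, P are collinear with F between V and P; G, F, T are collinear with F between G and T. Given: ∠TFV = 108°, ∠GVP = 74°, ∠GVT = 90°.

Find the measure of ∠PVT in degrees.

1. ∠GTP = 74°  [same arc GP]
2. ∠GPT = 90°  [cyclic VGPT, opposite ∠V+∠P]
3. ∠PGT = 16°  [△GPT]
4. ∠PVT = 16°  [same arc PT]

∠PVT = 16°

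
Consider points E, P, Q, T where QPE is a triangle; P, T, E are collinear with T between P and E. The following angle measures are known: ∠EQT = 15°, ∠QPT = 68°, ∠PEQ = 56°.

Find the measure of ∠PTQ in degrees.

∠PTQ = 71°

1. ∠QET = 56°  [T on ray EP]
2. ∠ETQ = 109°  [△QTE]
3. ∠PTQ = 71°  [linear pair at T on PE]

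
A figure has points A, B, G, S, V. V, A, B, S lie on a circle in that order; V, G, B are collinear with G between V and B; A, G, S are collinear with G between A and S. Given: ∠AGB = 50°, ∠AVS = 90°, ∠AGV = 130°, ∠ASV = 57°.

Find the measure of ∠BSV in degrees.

1. ∠SGV = 50°  [vertical angles at G]
2. ∠SAV = 33°  [△VAS]
3. ∠BVS = 73°  [△VGS]
4. ∠SBV = 33°  [same arc VS]
5. ∠BSV = 74°  [△VBS]

∠BSV = 74°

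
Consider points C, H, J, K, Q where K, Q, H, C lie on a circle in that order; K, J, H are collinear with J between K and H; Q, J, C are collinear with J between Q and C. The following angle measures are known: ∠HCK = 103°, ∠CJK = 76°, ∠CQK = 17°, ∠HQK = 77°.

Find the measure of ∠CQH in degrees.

∠CQH = 60°

1. ∠CHK = 17°  [same arc KC]
2. ∠CKH = 60°  [△KHC]
3. ∠CQH = 60°  [same arc HC]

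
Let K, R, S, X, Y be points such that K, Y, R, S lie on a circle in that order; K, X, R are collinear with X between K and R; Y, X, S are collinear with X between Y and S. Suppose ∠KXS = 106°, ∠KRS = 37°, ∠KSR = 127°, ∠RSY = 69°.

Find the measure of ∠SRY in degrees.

1. ∠RKS = 16°  [△KRS]
2. ∠RYS = 16°  [same arc RS]
3. ∠SRY = 95°  [△YRS]

∠SRY = 95°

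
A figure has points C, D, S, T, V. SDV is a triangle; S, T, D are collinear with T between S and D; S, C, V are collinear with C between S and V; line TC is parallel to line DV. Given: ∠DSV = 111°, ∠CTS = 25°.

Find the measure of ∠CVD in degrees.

1. ∠CST = 111°  [T on SD, C on SV]
2. ∠SCT = 44°  [△STC]
3. ∠TCV = 136°  [linear pair at C on SV]
4. ∠CVD = 44°  [TC∥DV, co-interior at V–C]

∠CVD = 44°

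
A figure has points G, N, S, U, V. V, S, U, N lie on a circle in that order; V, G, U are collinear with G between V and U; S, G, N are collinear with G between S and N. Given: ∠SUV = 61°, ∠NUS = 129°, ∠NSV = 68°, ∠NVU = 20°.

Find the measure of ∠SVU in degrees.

∠SVU = 31°

1. ∠NSU = 20°  [same arc UN]
2. ∠SNU = 31°  [△SUN]
3. ∠SVU = 31°  [same arc SU]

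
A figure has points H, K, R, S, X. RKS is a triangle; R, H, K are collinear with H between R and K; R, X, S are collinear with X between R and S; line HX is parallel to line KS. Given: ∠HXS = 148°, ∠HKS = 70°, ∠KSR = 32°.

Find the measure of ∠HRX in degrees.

∠HRX = 78°

1. ∠RKS = 70°  [H on ray KR]
2. ∠KRS = 78°  [△RKS]
3. ∠HRX = 78°  [H on RK, X on RS]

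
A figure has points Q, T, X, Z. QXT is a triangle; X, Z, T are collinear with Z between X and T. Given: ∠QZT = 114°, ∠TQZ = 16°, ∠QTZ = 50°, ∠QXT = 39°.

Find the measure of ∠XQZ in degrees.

1. ∠QZX = 66°  [linear pair at Z on XT]
2. ∠QXZ = 39°  [Z on ray XT]
3. ∠XQZ = 75°  [△QXZ]

∠XQZ = 75°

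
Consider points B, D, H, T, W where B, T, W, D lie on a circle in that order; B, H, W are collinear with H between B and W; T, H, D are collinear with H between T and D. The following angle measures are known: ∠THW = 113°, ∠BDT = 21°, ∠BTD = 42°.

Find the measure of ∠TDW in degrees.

1. ∠BHD = 113°  [vertical angles at H]
2. ∠BWD = 42°  [same arc BD]
3. ∠DHW = 67°  [linear pair at H on BW]
4. ∠TDW = 71°  [△WHD]

∠TDW = 71°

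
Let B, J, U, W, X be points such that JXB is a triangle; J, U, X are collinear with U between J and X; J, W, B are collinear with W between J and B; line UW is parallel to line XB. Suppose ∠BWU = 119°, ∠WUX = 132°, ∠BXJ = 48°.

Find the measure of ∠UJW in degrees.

∠UJW = 71°

1. ∠JWU = 61°  [linear pair at W on JB]
2. ∠JUW = 48°  [linear pair at U on JX]
3. ∠UJW = 71°  [△JUW]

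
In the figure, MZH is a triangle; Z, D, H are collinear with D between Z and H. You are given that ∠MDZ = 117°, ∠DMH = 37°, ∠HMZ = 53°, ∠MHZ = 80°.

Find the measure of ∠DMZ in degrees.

1. ∠HZM = 47°  [△MZH]
2. ∠DZM = 47°  [D on ray ZH]
3. ∠DMZ = 16°  [△MZD]

∠DMZ = 16°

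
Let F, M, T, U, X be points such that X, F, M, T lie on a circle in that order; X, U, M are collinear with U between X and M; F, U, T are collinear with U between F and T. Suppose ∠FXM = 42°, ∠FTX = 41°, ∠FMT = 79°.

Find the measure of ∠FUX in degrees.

1. ∠FTM = 42°  [same arc FM]
2. ∠FMX = 41°  [same arc XF]
3. ∠MFT = 59°  [△FMT]
4. ∠FUM = 80°  [△FUM]
5. ∠FUX = 100°  [linear pair at U on XM]

∠FUX = 100°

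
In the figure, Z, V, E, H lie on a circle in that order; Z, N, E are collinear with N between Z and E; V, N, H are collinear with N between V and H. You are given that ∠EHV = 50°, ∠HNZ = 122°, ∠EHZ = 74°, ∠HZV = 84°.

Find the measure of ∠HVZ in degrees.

1. ∠EZV = 50°  [same arc VE]
2. ∠ENV = 122°  [vertical angles at N]
3. ∠VNZ = 58°  [linear pair at N on ZE]
4. ∠HVZ = 72°  [△ZNV]

∠HVZ = 72°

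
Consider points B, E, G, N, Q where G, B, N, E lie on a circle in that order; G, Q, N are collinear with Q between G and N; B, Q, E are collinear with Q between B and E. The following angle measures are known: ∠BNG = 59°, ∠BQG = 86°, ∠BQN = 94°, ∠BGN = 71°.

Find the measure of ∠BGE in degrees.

1. ∠BEG = 59°  [same arc GB]
2. ∠EBG = 23°  [△GQB]
3. ∠BGE = 98°  [△GBE]

∠BGE = 98°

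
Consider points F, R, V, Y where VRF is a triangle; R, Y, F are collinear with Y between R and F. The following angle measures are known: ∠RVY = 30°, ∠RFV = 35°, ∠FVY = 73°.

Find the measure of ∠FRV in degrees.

1. ∠VFY = 35°  [Y on ray FR]
2. ∠FYV = 72°  [△VYF]
3. ∠RYV = 108°  [linear pair at Y on RF]
4. ∠VRY = 42°  [△VRY]
5. ∠FRV = 42°  [Y on ray RF]

∠FRV = 42°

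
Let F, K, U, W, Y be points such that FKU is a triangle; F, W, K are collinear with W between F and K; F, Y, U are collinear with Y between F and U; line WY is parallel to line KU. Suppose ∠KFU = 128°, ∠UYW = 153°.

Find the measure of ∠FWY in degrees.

1. ∠WFY = 128°  [W on FK, Y on FU]
2. ∠FYW = 27°  [linear pair at Y on FU]
3. ∠FWY = 25°  [△FWY]

∠FWY = 25°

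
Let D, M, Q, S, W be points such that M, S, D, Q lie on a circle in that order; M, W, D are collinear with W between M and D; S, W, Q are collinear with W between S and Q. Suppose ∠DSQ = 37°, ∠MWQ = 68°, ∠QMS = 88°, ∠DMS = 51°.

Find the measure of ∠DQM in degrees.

∠DQM = 126°

1. ∠DMQ = 37°  [same arc DQ]
2. ∠DWQ = 112°  [linear pair at W on MD]
3. ∠DQS = 51°  [same arc SD]
4. ∠MDQ = 17°  [△DWQ]
5. ∠DQM = 126°  [△MDQ]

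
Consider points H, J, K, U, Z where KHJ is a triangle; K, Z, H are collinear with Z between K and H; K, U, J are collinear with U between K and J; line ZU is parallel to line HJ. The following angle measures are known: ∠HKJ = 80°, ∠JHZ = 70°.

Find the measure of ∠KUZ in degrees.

∠KUZ = 30°

1. ∠JHK = 70°  [Z on ray HK]
2. ∠HJK = 30°  [△KHJ]
3. ∠KUZ = 30°  [ZU∥HJ, corresponding at U]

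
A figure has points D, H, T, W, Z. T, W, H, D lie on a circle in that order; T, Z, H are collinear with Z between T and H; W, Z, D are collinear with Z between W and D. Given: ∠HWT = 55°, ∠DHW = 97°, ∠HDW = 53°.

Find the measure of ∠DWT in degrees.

1. ∠HDT = 125°  [cyclic TWHD, opposite ∠W+∠D]
2. ∠DWH = 30°  [△WHD]
3. ∠DTH = 30°  [same arc HD]
4. ∠DHT = 25°  [△THD]
5. ∠DWT = 25°  [same arc TD]

∠DWT = 25°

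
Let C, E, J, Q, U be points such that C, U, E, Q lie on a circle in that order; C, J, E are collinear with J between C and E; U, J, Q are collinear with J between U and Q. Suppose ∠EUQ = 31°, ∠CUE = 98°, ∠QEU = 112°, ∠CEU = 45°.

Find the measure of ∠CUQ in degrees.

1. ∠EJU = 104°  [△UJE]
2. ∠ECU = 37°  [△CUE]
3. ∠CJU = 76°  [linear pair at J on CE]
4. ∠CUQ = 67°  [△CJU]

∠CUQ = 67°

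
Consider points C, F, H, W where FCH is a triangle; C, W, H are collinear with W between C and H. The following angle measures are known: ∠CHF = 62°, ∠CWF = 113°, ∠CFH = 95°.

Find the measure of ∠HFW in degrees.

1. ∠FHW = 62°  [W on ray HC]
2. ∠FWH = 67°  [linear pair at W on CH]
3. ∠HFW = 51°  [△FWH]

∠HFW = 51°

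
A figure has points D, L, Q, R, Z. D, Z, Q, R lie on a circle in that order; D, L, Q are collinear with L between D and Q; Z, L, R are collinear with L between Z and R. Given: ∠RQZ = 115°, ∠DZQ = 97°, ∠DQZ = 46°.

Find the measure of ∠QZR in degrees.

∠QZR = 28°

1. ∠QDZ = 37°  [△DZQ]
2. ∠QRZ = 37°  [same arc ZQ]
3. ∠QZR = 28°  [△ZQR]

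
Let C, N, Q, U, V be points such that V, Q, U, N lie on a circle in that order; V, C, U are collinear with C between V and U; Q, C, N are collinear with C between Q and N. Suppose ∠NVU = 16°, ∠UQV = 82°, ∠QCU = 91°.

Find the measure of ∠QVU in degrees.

∠QVU = 25°

1. ∠NQU = 16°  [same arc UN]
2. ∠QUV = 73°  [△QCU]
3. ∠QVU = 25°  [△VQU]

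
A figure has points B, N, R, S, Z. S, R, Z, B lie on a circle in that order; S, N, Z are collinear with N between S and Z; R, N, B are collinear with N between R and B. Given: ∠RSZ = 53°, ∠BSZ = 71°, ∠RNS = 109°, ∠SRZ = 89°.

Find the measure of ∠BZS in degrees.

1. ∠RBZ = 53°  [same arc RZ]
2. ∠BNZ = 109°  [vertical angles at N]
3. ∠BZS = 18°  [△ZNB]

∠BZS = 18°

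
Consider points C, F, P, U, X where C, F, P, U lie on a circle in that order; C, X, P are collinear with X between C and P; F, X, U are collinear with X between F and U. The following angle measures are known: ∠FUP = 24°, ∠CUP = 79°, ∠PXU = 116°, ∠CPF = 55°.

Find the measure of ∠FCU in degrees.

∠FCU = 85°

1. ∠FCP = 24°  [same arc FP]
2. ∠CXF = 116°  [vertical angles at X]
3. ∠CUF = 55°  [same arc CF]
4. ∠CFU = 40°  [△CXF]
5. ∠FCU = 85°  [△CFU]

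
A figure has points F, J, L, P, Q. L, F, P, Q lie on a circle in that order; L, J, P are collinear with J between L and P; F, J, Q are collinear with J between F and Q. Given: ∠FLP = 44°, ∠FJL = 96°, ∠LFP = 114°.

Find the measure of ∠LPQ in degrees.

∠LPQ = 40°

1. ∠FQP = 44°  [same arc FP]
2. ∠PJQ = 96°  [vertical angles at J]
3. ∠LPQ = 40°  [△PJQ]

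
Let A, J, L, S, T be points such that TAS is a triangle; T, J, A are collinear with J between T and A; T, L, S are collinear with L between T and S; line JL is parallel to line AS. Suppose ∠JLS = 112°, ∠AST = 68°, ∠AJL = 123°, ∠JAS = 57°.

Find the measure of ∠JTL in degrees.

1. ∠JLT = 68°  [linear pair at L on TS]
2. ∠LJT = 57°  [linear pair at J on TA]
3. ∠JTL = 55°  [△TJL]

∠JTL = 55°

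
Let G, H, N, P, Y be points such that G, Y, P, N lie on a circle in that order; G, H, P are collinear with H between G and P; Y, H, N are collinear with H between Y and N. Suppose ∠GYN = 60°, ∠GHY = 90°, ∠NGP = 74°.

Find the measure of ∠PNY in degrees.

∠PNY = 30°

1. ∠GPN = 60°  [same arc GN]
2. ∠NHP = 90°  [vertical angles at H]
3. ∠PNY = 30°  [△PHN]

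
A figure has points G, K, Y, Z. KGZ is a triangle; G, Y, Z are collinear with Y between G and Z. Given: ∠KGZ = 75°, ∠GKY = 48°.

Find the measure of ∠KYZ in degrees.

1. ∠KGY = 75°  [Y on ray GZ]
2. ∠GYK = 57°  [△KGY]
3. ∠KYZ = 123°  [linear pair at Y on GZ]

∠KYZ = 123°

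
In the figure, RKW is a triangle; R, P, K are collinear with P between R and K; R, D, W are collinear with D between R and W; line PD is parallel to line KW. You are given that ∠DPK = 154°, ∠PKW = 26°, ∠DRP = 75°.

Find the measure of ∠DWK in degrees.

∠DWK = 79°

1. ∠RKW = 26°  [P on ray KR]
2. ∠KRW = 75°  [P on RK, D on RW]
3. ∠KWR = 79°  [△RKW]
4. ∠DWK = 79°  [D on ray WR]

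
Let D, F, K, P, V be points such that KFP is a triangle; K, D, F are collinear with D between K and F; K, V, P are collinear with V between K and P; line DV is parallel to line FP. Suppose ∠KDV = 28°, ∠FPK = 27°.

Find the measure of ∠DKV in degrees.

1. ∠KFP = 28°  [DV∥FP, corresponding at D]
2. ∠FKP = 125°  [△KFP]
3. ∠DKV = 125°  [D on KF, V on KP]

∠DKV = 125°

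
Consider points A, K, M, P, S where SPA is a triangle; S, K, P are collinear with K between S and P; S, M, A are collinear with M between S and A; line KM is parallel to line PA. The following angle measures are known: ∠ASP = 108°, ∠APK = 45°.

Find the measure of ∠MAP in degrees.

∠MAP = 27°

1. ∠APS = 45°  [K on ray PS]
2. ∠PAS = 27°  [△SPA]
3. ∠MAP = 27°  [M on ray AS]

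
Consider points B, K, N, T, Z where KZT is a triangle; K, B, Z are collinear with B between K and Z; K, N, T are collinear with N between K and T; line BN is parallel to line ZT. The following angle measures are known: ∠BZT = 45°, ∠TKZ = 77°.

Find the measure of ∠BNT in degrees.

1. ∠KZT = 45°  [B on ray ZK]
2. ∠KTZ = 58°  [△KZT]
3. ∠BNK = 58°  [BN∥ZT, corresponding at N]
4. ∠BNT = 122°  [linear pair at N on KT]

∠BNT = 122°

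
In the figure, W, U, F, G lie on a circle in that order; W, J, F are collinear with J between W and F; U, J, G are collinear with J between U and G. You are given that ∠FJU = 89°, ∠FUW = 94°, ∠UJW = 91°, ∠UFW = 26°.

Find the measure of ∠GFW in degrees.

1. ∠GJW = 89°  [vertical angles at J]
2. ∠FGW = 86°  [cyclic WUFG, opposite ∠U+∠G]
3. ∠UGW = 26°  [same arc WU]
4. ∠FWG = 65°  [△WJG]
5. ∠GFW = 29°  [△WFG]

∠GFW = 29°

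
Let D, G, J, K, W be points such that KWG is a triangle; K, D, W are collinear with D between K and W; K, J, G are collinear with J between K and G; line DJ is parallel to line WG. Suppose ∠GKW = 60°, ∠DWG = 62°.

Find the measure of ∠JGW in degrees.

∠JGW = 58°

1. ∠GWK = 62°  [D on ray WK]
2. ∠KGW = 58°  [△KWG]
3. ∠JGW = 58°  [J on ray GK]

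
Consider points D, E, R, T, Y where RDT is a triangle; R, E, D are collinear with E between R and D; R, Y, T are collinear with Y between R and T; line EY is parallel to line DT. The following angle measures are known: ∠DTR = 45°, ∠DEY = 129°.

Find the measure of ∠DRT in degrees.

∠DRT = 84°

1. ∠EYR = 45°  [EY∥DT, corresponding at Y]
2. ∠REY = 51°  [linear pair at E on RD]
3. ∠ERY = 84°  [△REY]
4. ∠DRT = 84°  [E on RD, Y on RT]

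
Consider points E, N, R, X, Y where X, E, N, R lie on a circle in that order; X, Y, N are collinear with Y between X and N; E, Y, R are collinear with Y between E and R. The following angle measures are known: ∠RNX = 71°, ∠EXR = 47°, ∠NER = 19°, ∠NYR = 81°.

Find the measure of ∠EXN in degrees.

1. ∠REX = 71°  [same arc XR]
2. ∠EYX = 81°  [vertical angles at Y]
3. ∠EXN = 28°  [△XYE]

∠EXN = 28°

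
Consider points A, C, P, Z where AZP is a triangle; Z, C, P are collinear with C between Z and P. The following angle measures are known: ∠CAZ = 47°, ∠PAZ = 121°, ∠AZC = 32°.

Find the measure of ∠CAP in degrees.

∠CAP = 74°

1. ∠ACZ = 101°  [△AZC]
2. ∠AZP = 32°  [C on ray ZP]
3. ∠ACP = 79°  [linear pair at C on ZP]
4. ∠APZ = 27°  [△AZP]
5. ∠APC = 27°  [C on ray PZ]
6. ∠CAP = 74°  [△ACP]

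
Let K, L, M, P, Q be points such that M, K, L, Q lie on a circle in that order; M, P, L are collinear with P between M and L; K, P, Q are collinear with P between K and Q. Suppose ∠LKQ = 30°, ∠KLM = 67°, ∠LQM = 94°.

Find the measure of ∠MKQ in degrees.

1. ∠LMQ = 30°  [same arc LQ]
2. ∠MLQ = 56°  [△MLQ]
3. ∠MKQ = 56°  [same arc MQ]

∠MKQ = 56°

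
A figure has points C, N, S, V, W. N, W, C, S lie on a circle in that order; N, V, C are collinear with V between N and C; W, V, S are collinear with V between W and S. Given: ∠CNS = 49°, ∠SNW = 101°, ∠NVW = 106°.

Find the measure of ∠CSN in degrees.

1. ∠CWS = 49°  [same arc CS]
2. ∠SCW = 79°  [cyclic NWCS, opposite ∠N+∠C]
3. ∠CVS = 106°  [vertical angles at V]
4. ∠CSW = 52°  [△WCS]
5. ∠NCS = 22°  [△CVS]
6. ∠CSN = 109°  [△NCS]

∠CSN = 109°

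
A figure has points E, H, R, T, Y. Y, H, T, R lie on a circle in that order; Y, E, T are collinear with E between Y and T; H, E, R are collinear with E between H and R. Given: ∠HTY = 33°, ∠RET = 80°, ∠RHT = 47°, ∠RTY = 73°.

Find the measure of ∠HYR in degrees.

∠HYR = 74°

1. ∠HRY = 33°  [same arc YH]
2. ∠RHY = 73°  [same arc YR]
3. ∠HYR = 74°  [△YHR]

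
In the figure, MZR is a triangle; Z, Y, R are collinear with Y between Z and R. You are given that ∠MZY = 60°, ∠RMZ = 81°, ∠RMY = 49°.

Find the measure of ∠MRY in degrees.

∠MRY = 39°

1. ∠MZR = 60°  [Y on ray ZR]
2. ∠MRZ = 39°  [△MZR]
3. ∠MRY = 39°  [Y on ray RZ]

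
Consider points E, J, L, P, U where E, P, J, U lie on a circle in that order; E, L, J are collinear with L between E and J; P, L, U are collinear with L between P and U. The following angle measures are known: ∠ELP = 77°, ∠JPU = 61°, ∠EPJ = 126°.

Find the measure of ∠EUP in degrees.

∠EUP = 16°

1. ∠JLU = 77°  [vertical angles at L]
2. ∠JEU = 61°  [same arc JU]
3. ∠ELU = 103°  [linear pair at L on EJ]
4. ∠EUP = 16°  [△ELU]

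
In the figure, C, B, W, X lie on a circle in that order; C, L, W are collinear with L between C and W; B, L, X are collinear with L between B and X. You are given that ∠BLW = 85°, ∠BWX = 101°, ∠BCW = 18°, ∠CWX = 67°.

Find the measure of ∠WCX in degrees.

∠WCX = 61°

1. ∠CLX = 85°  [vertical angles at L]
2. ∠BLC = 95°  [linear pair at L on CW]
3. ∠BCX = 79°  [cyclic CBWX, opposite ∠C+∠W]
4. ∠CBX = 67°  [△CLB]
5. ∠BXC = 34°  [△CBX]
6. ∠WCX = 61°  [△CLX]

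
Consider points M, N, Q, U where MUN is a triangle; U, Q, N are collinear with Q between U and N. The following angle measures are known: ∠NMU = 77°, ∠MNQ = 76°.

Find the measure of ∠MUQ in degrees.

∠MUQ = 27°

1. ∠MNU = 76°  [Q on ray NU]
2. ∠MUN = 27°  [△MUN]
3. ∠MUQ = 27°  [Q on ray UN]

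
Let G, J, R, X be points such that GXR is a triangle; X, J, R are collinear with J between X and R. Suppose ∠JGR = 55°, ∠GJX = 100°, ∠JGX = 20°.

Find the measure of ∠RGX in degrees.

∠RGX = 75°

1. ∠GXJ = 60°  [△GXJ]
2. ∠GJR = 80°  [linear pair at J on XR]
3. ∠GXR = 60°  [J on ray XR]
4. ∠GRJ = 45°  [△GJR]
5. ∠GRX = 45°  [J on ray RX]
6. ∠RGX = 75°  [△GXR]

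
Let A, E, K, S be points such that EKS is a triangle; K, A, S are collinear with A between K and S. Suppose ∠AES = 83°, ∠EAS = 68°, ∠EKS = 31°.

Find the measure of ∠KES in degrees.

∠KES = 120°

1. ∠ASE = 29°  [△EAS]
2. ∠ESK = 29°  [A on ray SK]
3. ∠KES = 120°  [△EKS]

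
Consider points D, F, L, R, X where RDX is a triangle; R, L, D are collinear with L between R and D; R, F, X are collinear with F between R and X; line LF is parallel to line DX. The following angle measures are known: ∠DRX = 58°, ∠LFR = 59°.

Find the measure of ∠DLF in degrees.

1. ∠FRL = 58°  [L on RD, F on RX]
2. ∠FLR = 63°  [△RLF]
3. ∠DLF = 117°  [linear pair at L on RD]

∠DLF = 117°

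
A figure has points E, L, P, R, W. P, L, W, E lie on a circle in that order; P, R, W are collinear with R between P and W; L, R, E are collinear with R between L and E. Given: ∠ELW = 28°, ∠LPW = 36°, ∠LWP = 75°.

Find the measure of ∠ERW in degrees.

1. ∠EPW = 28°  [same arc WE]
2. ∠LEP = 75°  [same arc PL]
3. ∠ERP = 77°  [△PRE]
4. ∠ERW = 103°  [linear pair at R on PW]

∠ERW = 103°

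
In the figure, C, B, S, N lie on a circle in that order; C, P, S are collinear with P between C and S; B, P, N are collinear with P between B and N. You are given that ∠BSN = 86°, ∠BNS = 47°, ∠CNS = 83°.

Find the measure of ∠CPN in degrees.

∠CPN = 97°

1. ∠NBS = 47°  [△BSN]
2. ∠BCS = 47°  [same arc BS]
3. ∠CBS = 97°  [cyclic CBSN, opposite ∠B+∠N]
4. ∠NCS = 47°  [same arc SN]
5. ∠BSC = 36°  [△CBS]
6. ∠BNC = 36°  [same arc CB]
7. ∠CPN = 97°  [△CPN]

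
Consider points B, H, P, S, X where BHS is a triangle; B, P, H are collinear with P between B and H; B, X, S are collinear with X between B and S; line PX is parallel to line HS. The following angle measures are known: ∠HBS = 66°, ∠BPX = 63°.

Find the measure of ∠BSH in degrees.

∠BSH = 51°

1. ∠PBX = 66°  [P on BH, X on BS]
2. ∠BXP = 51°  [△BPX]
3. ∠BSH = 51°  [PX∥HS, corresponding at X]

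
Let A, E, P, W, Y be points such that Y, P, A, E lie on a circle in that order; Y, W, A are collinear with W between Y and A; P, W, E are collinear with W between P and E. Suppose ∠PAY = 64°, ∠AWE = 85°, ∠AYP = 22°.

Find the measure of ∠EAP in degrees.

∠EAP = 137°

1. ∠PEY = 64°  [same arc YP]
2. ∠PWY = 85°  [vertical angles at W]
3. ∠EPY = 73°  [△YWP]
4. ∠EYP = 43°  [△YPE]
5. ∠EAP = 137°  [cyclic YPAE, opposite ∠Y+∠A]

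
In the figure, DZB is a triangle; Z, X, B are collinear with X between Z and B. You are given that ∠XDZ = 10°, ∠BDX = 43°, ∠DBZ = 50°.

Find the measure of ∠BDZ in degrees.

∠BDZ = 53°

1. ∠DBX = 50°  [X on ray BZ]
2. ∠BXD = 87°  [△DXB]
3. ∠DXZ = 93°  [linear pair at X on ZB]
4. ∠DZX = 77°  [△DZX]
5. ∠BZD = 77°  [X on ray ZB]
6. ∠BDZ = 53°  [△DZB]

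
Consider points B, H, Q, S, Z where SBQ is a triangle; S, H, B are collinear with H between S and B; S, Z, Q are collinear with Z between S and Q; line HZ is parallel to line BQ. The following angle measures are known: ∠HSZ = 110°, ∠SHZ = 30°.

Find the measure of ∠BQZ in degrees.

1. ∠HZS = 40°  [△SHZ]
2. ∠HZQ = 140°  [linear pair at Z on SQ]
3. ∠BQZ = 40°  [HZ∥BQ, co-interior at Q–Z]

∠BQZ = 40°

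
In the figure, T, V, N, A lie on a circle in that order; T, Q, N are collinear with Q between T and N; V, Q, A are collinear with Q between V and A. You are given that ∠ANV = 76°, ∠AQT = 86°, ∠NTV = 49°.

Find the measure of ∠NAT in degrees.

1. ∠AQN = 94°  [linear pair at Q on TN]
2. ∠NAV = 49°  [same arc VN]
3. ∠ANT = 37°  [△NQA]
4. ∠AVN = 55°  [△VNA]
5. ∠ATN = 55°  [same arc NA]
6. ∠NAT = 88°  [△TNA]

∠NAT = 88°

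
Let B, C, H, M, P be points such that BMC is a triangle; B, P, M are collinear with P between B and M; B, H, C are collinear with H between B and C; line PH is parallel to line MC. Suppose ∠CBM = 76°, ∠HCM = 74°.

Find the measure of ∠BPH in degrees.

1. ∠BCM = 74°  [H on ray CB]
2. ∠BMC = 30°  [△BMC]
3. ∠BPH = 30°  [PH∥MC, corresponding at P]

∠BPH = 30°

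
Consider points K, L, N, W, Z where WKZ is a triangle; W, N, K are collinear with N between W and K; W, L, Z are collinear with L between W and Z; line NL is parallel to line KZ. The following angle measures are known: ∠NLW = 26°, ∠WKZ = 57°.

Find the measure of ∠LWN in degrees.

∠LWN = 97°

1. ∠KZW = 26°  [NL∥KZ, corresponding at L]
2. ∠KWZ = 97°  [△WKZ]
3. ∠LWN = 97°  [N on WK, L on WZ]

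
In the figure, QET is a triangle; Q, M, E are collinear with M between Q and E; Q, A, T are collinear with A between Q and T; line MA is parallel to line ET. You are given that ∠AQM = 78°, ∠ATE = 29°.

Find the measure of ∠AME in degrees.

1. ∠EQT = 78°  [M on QE, A on QT]
2. ∠ETQ = 29°  [A on ray TQ]
3. ∠QET = 73°  [△QET]
4. ∠AMQ = 73°  [MA∥ET, corresponding at M]
5. ∠AME = 107°  [linear pair at M on QE]

∠AME = 107°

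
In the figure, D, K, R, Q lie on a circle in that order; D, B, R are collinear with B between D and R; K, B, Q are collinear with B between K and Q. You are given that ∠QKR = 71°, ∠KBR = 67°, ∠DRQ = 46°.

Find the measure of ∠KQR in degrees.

1. ∠DBQ = 67°  [vertical angles at B]
2. ∠QBR = 113°  [linear pair at B on DR]
3. ∠KQR = 21°  [△RBQ]

∠KQR = 21°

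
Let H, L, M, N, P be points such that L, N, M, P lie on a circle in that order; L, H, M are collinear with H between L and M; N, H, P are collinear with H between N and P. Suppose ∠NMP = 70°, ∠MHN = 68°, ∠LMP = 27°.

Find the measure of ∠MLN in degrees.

∠MLN = 41°

1. ∠LHN = 112°  [linear pair at H on LM]
2. ∠LNP = 27°  [same arc LP]
3. ∠MLN = 41°  [△LHN]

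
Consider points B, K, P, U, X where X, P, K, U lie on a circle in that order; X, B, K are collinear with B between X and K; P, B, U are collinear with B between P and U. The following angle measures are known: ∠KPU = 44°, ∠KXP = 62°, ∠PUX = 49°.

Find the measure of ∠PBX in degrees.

1. ∠PKX = 49°  [same arc XP]
2. ∠KBP = 87°  [△PBK]
3. ∠PBX = 93°  [linear pair at B on XK]

∠PBX = 93°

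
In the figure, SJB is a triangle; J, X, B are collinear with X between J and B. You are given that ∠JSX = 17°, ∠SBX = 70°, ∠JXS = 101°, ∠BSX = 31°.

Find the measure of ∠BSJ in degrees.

1. ∠SJX = 62°  [△SJX]
2. ∠JBS = 70°  [X on ray BJ]
3. ∠BJS = 62°  [X on ray JB]
4. ∠BSJ = 48°  [△SJB]

∠BSJ = 48°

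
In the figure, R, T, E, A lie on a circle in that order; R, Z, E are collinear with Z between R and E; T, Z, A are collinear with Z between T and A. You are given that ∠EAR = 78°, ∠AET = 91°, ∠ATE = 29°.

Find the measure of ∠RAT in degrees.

1. ∠ETR = 102°  [cyclic RTEA, opposite ∠T+∠A]
2. ∠EAT = 60°  [△TEA]
3. ∠ERT = 60°  [same arc TE]
4. ∠RET = 18°  [△RTE]
5. ∠RAT = 18°  [same arc RT]

∠RAT = 18°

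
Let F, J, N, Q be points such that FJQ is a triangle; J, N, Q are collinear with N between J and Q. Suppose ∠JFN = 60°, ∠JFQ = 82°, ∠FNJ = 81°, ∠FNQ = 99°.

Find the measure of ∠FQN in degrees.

∠FQN = 59°

1. ∠FJN = 39°  [△FJN]
2. ∠FJQ = 39°  [N on ray JQ]
3. ∠FQJ = 59°  [△FJQ]
4. ∠FQN = 59°  [N on ray QJ]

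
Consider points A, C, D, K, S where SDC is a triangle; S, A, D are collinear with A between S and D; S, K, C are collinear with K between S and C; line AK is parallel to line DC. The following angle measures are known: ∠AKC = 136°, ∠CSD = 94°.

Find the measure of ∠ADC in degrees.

∠ADC = 42°

1. ∠AKS = 44°  [linear pair at K on SC]
2. ∠ASK = 94°  [A on SD, K on SC]
3. ∠KAS = 42°  [△SAK]
4. ∠DAK = 138°  [linear pair at A on SD]
5. ∠ADC = 42°  [AK∥DC, co-interior at D–A]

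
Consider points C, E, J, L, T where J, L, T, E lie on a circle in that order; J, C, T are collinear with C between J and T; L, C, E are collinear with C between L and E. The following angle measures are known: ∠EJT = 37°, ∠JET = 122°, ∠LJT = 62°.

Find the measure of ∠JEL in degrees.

1. ∠JLT = 58°  [cyclic JLTE, opposite ∠L+∠E]
2. ∠JTL = 60°  [△JLT]
3. ∠JEL = 60°  [same arc JL]

∠JEL = 60°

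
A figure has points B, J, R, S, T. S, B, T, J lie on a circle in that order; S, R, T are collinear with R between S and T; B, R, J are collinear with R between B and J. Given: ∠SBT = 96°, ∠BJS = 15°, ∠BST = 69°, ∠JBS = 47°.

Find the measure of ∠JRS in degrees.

1. ∠SJT = 84°  [cyclic SBTJ, opposite ∠B+∠J]
2. ∠JTS = 47°  [same arc SJ]
3. ∠JST = 49°  [△STJ]
4. ∠JRS = 116°  [△SRJ]

∠JRS = 116°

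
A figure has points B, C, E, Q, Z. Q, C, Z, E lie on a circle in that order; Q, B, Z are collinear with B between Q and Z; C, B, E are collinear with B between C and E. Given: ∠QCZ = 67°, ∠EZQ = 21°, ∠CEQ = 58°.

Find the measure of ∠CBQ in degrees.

1. ∠ECQ = 21°  [same arc QE]
2. ∠CZQ = 58°  [same arc QC]
3. ∠CQZ = 55°  [△QCZ]
4. ∠CBQ = 104°  [△QBC]

∠CBQ = 104°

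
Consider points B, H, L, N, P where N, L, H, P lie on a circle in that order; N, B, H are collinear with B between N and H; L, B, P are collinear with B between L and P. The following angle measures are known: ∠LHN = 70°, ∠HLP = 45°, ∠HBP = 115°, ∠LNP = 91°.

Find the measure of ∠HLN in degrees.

∠HLN = 64°

1. ∠LPN = 70°  [same arc NL]
2. ∠LBN = 115°  [vertical angles at B]
3. ∠NLP = 19°  [△NLP]
4. ∠HNL = 46°  [△NBL]
5. ∠HLN = 64°  [△NLH]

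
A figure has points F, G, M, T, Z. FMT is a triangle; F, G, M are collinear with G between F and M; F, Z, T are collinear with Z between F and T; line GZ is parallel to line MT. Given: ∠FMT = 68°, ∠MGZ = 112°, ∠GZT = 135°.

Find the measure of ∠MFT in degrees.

∠MFT = 67°

1. ∠FGZ = 68°  [GZ∥MT, corresponding at G]
2. ∠FZG = 45°  [linear pair at Z on FT]
3. ∠GFZ = 67°  [△FGZ]
4. ∠MFT = 67°  [G on FM, Z on FT]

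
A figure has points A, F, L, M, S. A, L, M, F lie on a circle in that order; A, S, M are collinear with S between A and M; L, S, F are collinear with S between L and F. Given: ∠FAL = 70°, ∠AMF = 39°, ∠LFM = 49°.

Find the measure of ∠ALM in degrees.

∠ALM = 60°

1. ∠ALF = 39°  [same arc AF]
2. ∠LAM = 49°  [same arc LM]
3. ∠AFL = 71°  [△ALF]
4. ∠AML = 71°  [same arc AL]
5. ∠ALM = 60°  [△ALM]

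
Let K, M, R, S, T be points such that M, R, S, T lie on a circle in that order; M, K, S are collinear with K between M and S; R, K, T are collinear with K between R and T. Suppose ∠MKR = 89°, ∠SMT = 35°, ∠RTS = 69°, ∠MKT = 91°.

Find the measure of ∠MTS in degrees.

1. ∠SKT = 89°  [vertical angles at K]
2. ∠MST = 22°  [△SKT]
3. ∠MTS = 123°  [△MST]

∠MTS = 123°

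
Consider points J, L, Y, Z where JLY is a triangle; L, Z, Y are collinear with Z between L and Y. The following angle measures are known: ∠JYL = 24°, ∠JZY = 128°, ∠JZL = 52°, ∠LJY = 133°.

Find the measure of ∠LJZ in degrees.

1. ∠JLY = 23°  [△JLY]
2. ∠JLZ = 23°  [Z on ray LY]
3. ∠LJZ = 105°  [△JLZ]

∠LJZ = 105°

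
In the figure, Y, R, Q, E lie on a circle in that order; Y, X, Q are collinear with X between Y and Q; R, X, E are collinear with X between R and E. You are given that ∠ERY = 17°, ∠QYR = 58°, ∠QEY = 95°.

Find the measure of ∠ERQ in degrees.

1. ∠EQY = 17°  [same arc YE]
2. ∠EYQ = 68°  [△YQE]
3. ∠ERQ = 68°  [same arc QE]

∠ERQ = 68°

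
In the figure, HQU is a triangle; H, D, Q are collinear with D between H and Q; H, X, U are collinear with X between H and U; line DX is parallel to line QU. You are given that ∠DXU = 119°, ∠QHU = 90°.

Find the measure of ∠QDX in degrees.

∠QDX = 151°

1. ∠DXH = 61°  [linear pair at X on HU]
2. ∠DHX = 90°  [D on HQ, X on HU]
3. ∠HDX = 29°  [△HDX]
4. ∠QDX = 151°  [linear pair at D on HQ]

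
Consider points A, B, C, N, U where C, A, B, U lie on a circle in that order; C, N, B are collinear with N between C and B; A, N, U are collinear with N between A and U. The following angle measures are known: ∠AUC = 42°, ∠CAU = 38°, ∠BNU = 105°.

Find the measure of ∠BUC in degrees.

1. ∠CBU = 38°  [same arc CU]
2. ∠CNU = 75°  [linear pair at N on CB]
3. ∠BCU = 63°  [△CNU]
4. ∠BUC = 79°  [△CBU]

∠BUC = 79°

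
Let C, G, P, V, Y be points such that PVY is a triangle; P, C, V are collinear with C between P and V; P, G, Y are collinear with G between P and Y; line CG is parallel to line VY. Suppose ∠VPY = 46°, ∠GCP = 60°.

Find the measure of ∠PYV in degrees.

∠PYV = 74°

1. ∠CPG = 46°  [C on PV, G on PY]
2. ∠CGP = 74°  [△PCG]
3. ∠PYV = 74°  [CG∥VY, corresponding at G]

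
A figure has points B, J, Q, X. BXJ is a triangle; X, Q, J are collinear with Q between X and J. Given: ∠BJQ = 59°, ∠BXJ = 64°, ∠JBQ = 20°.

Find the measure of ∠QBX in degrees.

∠QBX = 37°

1. ∠BQJ = 101°  [△BQJ]
2. ∠BXQ = 64°  [Q on ray XJ]
3. ∠BQX = 79°  [linear pair at Q on XJ]
4. ∠QBX = 37°  [△BXQ]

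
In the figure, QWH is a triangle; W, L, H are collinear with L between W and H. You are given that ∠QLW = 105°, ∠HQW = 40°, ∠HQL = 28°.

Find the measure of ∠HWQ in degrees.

1. ∠HLQ = 75°  [linear pair at L on WH]
2. ∠LHQ = 77°  [△QLH]
3. ∠QHW = 77°  [L on ray HW]
4. ∠HWQ = 63°  [△QWH]

∠HWQ = 63°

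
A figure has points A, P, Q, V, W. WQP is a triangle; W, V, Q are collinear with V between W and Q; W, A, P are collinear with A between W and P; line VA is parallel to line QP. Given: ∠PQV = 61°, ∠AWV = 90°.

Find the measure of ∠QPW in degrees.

∠QPW = 29°

1. ∠PQW = 61°  [V on ray QW]
2. ∠PWQ = 90°  [V on WQ, A on WP]
3. ∠QPW = 29°  [△WQP]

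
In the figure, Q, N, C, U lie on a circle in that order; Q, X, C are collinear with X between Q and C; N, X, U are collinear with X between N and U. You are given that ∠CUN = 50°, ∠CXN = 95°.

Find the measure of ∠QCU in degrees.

1. ∠CQN = 50°  [same arc NC]
2. ∠NXQ = 85°  [linear pair at X on QC]
3. ∠QNU = 45°  [△QXN]
4. ∠QCU = 45°  [same arc QU]

∠QCU = 45°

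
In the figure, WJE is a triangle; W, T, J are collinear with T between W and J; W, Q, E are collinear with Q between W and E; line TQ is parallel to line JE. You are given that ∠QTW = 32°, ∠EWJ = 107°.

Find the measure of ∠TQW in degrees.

∠TQW = 41°

1. ∠EJW = 32°  [TQ∥JE, corresponding at T]
2. ∠JEW = 41°  [△WJE]
3. ∠TQW = 41°  [TQ∥JE, corresponding at Q]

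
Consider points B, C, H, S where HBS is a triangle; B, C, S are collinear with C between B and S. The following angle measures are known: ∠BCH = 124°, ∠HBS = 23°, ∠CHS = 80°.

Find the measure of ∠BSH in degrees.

∠BSH = 44°

1. ∠HCS = 56°  [linear pair at C on BS]
2. ∠CSH = 44°  [△HCS]
3. ∠BSH = 44°  [C on ray SB]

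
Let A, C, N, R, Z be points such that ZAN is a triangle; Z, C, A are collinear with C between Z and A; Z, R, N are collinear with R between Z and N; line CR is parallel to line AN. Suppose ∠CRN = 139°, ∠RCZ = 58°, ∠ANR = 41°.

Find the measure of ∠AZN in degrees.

∠AZN = 81°

1. ∠CRZ = 41°  [linear pair at R on ZN]
2. ∠CZR = 81°  [△ZCR]
3. ∠AZN = 81°  [C on ZA, R on ZN]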